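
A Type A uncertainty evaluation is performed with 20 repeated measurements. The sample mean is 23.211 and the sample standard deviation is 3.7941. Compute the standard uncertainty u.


The standard uncertainty for Type A evaluation is u = s / sqrt(n).
u = 3.7941 / sqrt(20)
u = 3.7941 / 4.4721
u = 0.8484

0.8484


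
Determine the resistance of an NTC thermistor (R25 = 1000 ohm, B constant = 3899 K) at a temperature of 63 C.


NTC thermistor equation: Rt = R25 * exp(B * (1/T - 1/T25)).
T in Kelvin: 336.15 K, T25 = 298.15 K
1/T - 1/T25 = 1/336.15 - 1/298.15 = -0.00037915
B * (1/T - 1/T25) = 3899 * -0.00037915 = -1.4783
Rt = 1000 * exp(-1.4783) = 228.0 ohm

228.0 ohm


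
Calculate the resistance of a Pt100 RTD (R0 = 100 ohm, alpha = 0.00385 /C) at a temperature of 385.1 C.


The RTD equation: Rt = R0 * (1 + alpha * T).
Rt = 100 * (1 + 0.00385 * 385.1)
Rt = 100 * (1 + 1.482635)
Rt = 100 * 2.482635
Rt = 248.264 ohm

248.264 ohm


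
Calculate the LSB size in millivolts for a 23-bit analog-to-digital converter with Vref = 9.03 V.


The resolution (LSB) of an ADC is Vref / 2^n.
LSB = 9.03 / 2^23
LSB = 9.03 / 8388608
LSB = 1.08e-06 V = 0.00107646 mV

0.00107646 mV


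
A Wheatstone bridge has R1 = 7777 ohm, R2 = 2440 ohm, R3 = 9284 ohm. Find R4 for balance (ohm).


At balance: R1*R4 = R2*R3, so R4 = R2*R3/R1.
R4 = 2440 * 9284 / 7777
R4 = 22652960 / 7777
R4 = 2912.81 ohm

2912.81 ohm


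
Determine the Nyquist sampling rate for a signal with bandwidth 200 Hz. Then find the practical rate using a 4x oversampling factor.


By Nyquist theorem, fs_min = 2 * fmax.
fs_min = 2 * 200 = 400 Hz
Practical rate = 4 * fs_min = 4 * 400 = 1600 Hz

fs_min = 400 Hz, fs_practical = 1600 Hz


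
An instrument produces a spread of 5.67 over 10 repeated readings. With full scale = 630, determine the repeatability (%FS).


Repeatability = (spread / full scale) * 100%.
R = (5.67 / 630) * 100
R = 0.9 %FS

0.9 %FS


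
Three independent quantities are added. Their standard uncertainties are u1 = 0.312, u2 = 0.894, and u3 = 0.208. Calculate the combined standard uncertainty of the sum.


For a sum of independent quantities, uc = sqrt(u1^2 + u2^2 + u3^2).
uc = sqrt(0.312^2 + 0.894^2 + 0.208^2)
uc = sqrt(0.097344 + 0.799236 + 0.043264)
uc = 0.9695

0.9695


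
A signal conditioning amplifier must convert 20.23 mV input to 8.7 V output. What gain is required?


Gain = Vout / Vin (converting to same units).
G = 8.7 V / 20.23 mV
G = 8700.0 mV / 20.23 mV
G = 430.05

430.05


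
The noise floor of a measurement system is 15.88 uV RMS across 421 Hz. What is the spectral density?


Noise spectral density = Vrms / sqrt(BW).
NSD = 15.88 / sqrt(421)
NSD = 15.88 / 20.5183
NSD = 0.7739 uV/sqrt(Hz)

0.7739 uV/sqrt(Hz)


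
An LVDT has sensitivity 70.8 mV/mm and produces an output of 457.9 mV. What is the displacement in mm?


Displacement = Vout / sensitivity.
d = 457.9 / 70.8
d = 6.468 mm

6.468 mm


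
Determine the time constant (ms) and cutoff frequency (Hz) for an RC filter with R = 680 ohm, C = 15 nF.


Time constant: tau = R * C.
tau = 680 * 1.50e-08 = 1.02e-05 s
tau = 0.0102 ms
Cutoff frequency: fc = 1 / (2*pi*R*C).
fc = 1 / (2*pi*1.02e-05) = 15603.43 Hz

tau = 0.0102 ms, fc = 15603.43 Hz


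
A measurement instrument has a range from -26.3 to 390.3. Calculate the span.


Span = upper range - lower range.
Span = 390.3 - (-26.3)
Span = 416.6

416.6


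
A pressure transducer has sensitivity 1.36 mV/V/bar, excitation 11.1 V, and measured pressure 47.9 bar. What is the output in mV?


Output = sensitivity * Vex * P.
Vout = 1.36 * 11.1 * 47.9
Vout = 15.096 * 47.9
Vout = 723.1 mV

723.1 mV


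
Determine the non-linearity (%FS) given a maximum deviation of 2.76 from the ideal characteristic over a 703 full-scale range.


Linearity error = (max deviation / full scale) * 100%.
Linearity = (2.76 / 703) * 100
Linearity = 0.393 %FS

0.393 %FS


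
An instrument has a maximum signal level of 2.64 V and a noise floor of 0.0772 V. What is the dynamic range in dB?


Dynamic range = 20 * log10(Vmax / Vnoise).
DR = 20 * log10(2.64 / 0.0772)
DR = 20 * log10(34.2)
DR = 30.68 dB

30.68 dB


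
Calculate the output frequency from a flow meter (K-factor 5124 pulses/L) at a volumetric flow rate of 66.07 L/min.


Frequency = K * Q / 60 (converting L/min to L/s).
f = 5124 * 66.07 / 60
f = 338542.68 / 60
f = 5642.38 Hz

5642.38 Hz


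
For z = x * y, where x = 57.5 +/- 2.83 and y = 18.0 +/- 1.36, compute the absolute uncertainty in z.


For a product z = x*y, the relative uncertainty is:
uz/z = sqrt((ux/x)^2 + (uy/y)^2)
Relative uncertainties: ux/x = 2.83/57.5 = 0.049217
uy/y = 1.36/18.0 = 0.075556
z = 57.5 * 18.0 = 1035.0
uz = 1035.0 * sqrt(0.049217^2 + 0.075556^2) = 93.328

93.328


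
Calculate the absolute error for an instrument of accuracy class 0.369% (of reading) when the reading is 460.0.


Absolute error = (accuracy% / 100) * reading.
Error = (0.369 / 100) * 460.0
Error = 0.00369 * 460.0
Error = 1.6974

1.6974


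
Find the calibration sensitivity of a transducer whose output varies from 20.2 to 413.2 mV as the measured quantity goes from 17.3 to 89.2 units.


Sensitivity = (y2 - y1) / (x2 - x1).
S = (413.2 - 20.2) / (89.2 - 17.3)
S = 393.0 / 71.9
S = 5.4659 mV/unit

5.4659 mV/unit


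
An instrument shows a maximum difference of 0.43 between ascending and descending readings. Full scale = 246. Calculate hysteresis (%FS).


Hysteresis = (max difference / full scale) * 100%.
H = (0.43 / 246) * 100
H = 0.175 %FS

0.175 %FS


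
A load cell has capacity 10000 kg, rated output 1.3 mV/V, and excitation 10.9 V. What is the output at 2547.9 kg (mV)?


Vout = rated_output * Vex * (load / capacity).
Vout = 1.3 * 10.9 * (2547.9 / 10000)
Vout = 1.3 * 10.9 * 0.25479
Vout = 3.61 mV

3.61 mV


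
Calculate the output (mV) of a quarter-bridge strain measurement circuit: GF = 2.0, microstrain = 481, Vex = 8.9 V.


Quarter bridge output: Vout = (GF * epsilon * Vex) / 4.
Vout = (2.0 * 481e-6 * 8.9) / 4
Vout = 0.0085618 / 4 V
Vout = 0.00214045 V = 2.1404 mV

2.1404 mV


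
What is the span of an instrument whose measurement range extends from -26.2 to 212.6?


Span = upper range - lower range.
Span = 212.6 - (-26.2)
Span = 238.8

238.8


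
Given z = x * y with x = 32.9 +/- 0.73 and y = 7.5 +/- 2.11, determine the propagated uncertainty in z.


For a product z = x*y, the relative uncertainty is:
uz/z = sqrt((ux/x)^2 + (uy/y)^2)
Relative uncertainties: ux/x = 0.73/32.9 = 0.022188
uy/y = 2.11/7.5 = 0.281333
z = 32.9 * 7.5 = 246.8
uz = 246.8 * sqrt(0.022188^2 + 0.281333^2) = 69.635

69.635


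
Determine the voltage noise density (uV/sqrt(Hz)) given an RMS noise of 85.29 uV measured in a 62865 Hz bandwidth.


Noise spectral density = Vrms / sqrt(BW).
NSD = 85.29 / sqrt(62865)
NSD = 85.29 / 250.7289
NSD = 0.3402 uV/sqrt(Hz)

0.3402 uV/sqrt(Hz)


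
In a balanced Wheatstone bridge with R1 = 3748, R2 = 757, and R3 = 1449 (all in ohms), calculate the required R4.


At balance: R1*R4 = R2*R3, so R4 = R2*R3/R1.
R4 = 757 * 1449 / 3748
R4 = 1096893 / 3748
R4 = 292.66 ohm

292.66 ohm


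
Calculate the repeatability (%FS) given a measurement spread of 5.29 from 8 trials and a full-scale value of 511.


Repeatability = (spread / full scale) * 100%.
R = (5.29 / 511) * 100
R = 1.035 %FS

1.035 %FS


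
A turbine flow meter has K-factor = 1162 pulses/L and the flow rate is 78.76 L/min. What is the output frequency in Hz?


Frequency = K * Q / 60 (converting L/min to L/s).
f = 1162 * 78.76 / 60
f = 91519.12 / 60
f = 1525.32 Hz

1525.32 Hz


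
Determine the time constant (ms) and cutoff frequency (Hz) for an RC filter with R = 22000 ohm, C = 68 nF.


Time constant: tau = R * C.
tau = 22000 * 6.80e-08 = 0.001496 s
tau = 1.496 ms
Cutoff frequency: fc = 1 / (2*pi*R*C).
fc = 1 / (2*pi*0.001496) = 106.39 Hz

tau = 1.496 ms, fc = 106.39 Hz


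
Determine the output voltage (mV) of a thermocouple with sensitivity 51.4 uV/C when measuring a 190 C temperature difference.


The thermocouple output V = sensitivity * dT.
V = 51.4 uV/C * 190 C
V = 9766.0 uV
V = 9.766 mV

9.766 mV


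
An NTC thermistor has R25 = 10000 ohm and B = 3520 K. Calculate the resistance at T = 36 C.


NTC thermistor equation: Rt = R25 * exp(B * (1/T - 1/T25)).
T in Kelvin: 309.15 K, T25 = 298.15 K
1/T - 1/T25 = 1/309.15 - 1/298.15 = -0.00011934
B * (1/T - 1/T25) = 3520 * -0.00011934 = -0.4201
Rt = 10000 * exp(-0.4201) = 6569.9 ohm

6569.9 ohm


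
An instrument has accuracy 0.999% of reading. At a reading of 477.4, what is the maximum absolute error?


Absolute error = (accuracy% / 100) * reading.
Error = (0.999 / 100) * 477.4
Error = 0.00999 * 477.4
Error = 4.7692

4.7692


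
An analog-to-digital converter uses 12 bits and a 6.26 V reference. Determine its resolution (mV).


The resolution (LSB) of an ADC is Vref / 2^n.
LSB = 6.26 / 2^12
LSB = 6.26 / 4096
LSB = 0.00152832 V = 1.52832031 mV

1.52832031 mV


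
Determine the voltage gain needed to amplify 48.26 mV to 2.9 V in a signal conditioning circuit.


Gain = Vout / Vin (converting to same units).
G = 2.9 V / 48.26 mV
G = 2900.0 mV / 48.26 mV
G = 60.09

60.09


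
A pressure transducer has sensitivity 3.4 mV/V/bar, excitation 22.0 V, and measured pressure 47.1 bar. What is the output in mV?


Output = sensitivity * Vex * P.
Vout = 3.4 * 22.0 * 47.1
Vout = 74.8 * 47.1
Vout = 3523.08 mV

3523.08 mV


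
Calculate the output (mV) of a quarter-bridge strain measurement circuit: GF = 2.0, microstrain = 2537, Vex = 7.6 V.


Quarter bridge output: Vout = (GF * epsilon * Vex) / 4.
Vout = (2.0 * 2537e-6 * 7.6) / 4
Vout = 0.0385624 / 4 V
Vout = 0.0096406 V = 9.6406 mV

9.6406 mV


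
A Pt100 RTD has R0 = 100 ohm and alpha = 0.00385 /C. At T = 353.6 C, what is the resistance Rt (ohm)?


The RTD equation: Rt = R0 * (1 + alpha * T).
Rt = 100 * (1 + 0.00385 * 353.6)
Rt = 100 * (1 + 1.36136)
Rt = 100 * 2.36136
Rt = 236.136 ohm

236.136 ohm


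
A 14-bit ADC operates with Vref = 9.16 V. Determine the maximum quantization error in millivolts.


The maximum quantization error is +/- LSB/2.
LSB = Vref / 2^n = 9.16 / 16384 = 0.00055908 V
Max error = LSB / 2 = 0.00055908 / 2 = 0.00027954 V
Max error = 0.2795 mV

0.2795 mV


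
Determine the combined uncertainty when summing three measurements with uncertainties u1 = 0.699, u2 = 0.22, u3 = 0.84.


For a sum of independent quantities, uc = sqrt(u1^2 + u2^2 + u3^2).
uc = sqrt(0.699^2 + 0.22^2 + 0.84^2)
uc = sqrt(0.488601 + 0.0484 + 0.7056)
uc = 1.1147

1.1147


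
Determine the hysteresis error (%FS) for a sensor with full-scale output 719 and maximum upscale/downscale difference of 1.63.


Hysteresis = (max difference / full scale) * 100%.
H = (1.63 / 719) * 100
H = 0.227 %FS

0.227 %FS


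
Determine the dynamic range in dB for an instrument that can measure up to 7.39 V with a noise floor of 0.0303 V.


Dynamic range = 20 * log10(Vmax / Vnoise).
DR = 20 * log10(7.39 / 0.0303)
DR = 20 * log10(243.89)
DR = 47.74 dB

47.74 dB


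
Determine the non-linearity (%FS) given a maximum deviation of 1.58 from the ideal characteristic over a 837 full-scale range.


Linearity error = (max deviation / full scale) * 100%.
Linearity = (1.58 / 837) * 100
Linearity = 0.189 %FS

0.189 %FS


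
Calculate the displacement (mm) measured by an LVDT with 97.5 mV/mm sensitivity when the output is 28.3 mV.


Displacement = Vout / sensitivity.
d = 28.3 / 97.5
d = 0.29 mm

0.29 mm


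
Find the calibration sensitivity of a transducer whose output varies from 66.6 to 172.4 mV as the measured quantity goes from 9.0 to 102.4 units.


Sensitivity = (y2 - y1) / (x2 - x1).
S = (172.4 - 66.6) / (102.4 - 9.0)
S = 105.8 / 93.4
S = 1.1328 mV/unit

1.1328 mV/unit


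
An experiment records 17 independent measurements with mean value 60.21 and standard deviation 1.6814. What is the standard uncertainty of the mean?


The standard uncertainty for Type A evaluation is u = s / sqrt(n).
u = 1.6814 / sqrt(17)
u = 1.6814 / 4.1231
u = 0.4078

0.4078


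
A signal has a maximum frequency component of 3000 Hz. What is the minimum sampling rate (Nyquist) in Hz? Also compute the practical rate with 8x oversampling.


By Nyquist theorem, fs_min = 2 * fmax.
fs_min = 2 * 3000 = 6000 Hz
Practical rate = 8 * fs_min = 8 * 6000 = 48000 Hz

fs_min = 6000 Hz, fs_practical = 48000 Hz


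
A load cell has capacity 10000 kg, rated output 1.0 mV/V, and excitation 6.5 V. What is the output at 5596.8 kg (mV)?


Vout = rated_output * Vex * (load / capacity).
Vout = 1.0 * 6.5 * (5596.8 / 10000)
Vout = 1.0 * 6.5 * 0.55968
Vout = 3.638 mV

3.638 mV


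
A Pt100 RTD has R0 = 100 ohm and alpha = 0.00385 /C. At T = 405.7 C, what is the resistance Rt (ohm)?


The RTD equation: Rt = R0 * (1 + alpha * T).
Rt = 100 * (1 + 0.00385 * 405.7)
Rt = 100 * (1 + 1.561945)
Rt = 100 * 2.561945
Rt = 256.194 ohm

256.194 ohm


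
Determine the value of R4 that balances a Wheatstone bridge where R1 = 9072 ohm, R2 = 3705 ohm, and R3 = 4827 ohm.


At balance: R1*R4 = R2*R3, so R4 = R2*R3/R1.
R4 = 3705 * 4827 / 9072
R4 = 17884035 / 9072
R4 = 1971.34 ohm

1971.34 ohm


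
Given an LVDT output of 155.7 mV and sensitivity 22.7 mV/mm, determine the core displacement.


Displacement = Vout / sensitivity.
d = 155.7 / 22.7
d = 6.859 mm

6.859 mm


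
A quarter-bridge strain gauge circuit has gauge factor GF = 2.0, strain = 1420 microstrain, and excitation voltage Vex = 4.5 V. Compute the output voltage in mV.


Quarter bridge output: Vout = (GF * epsilon * Vex) / 4.
Vout = (2.0 * 1420e-6 * 4.5) / 4
Vout = 0.01278 / 4 V
Vout = 0.003195 V = 3.195 mV

3.195 mV


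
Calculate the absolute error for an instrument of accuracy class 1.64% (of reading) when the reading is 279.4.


Absolute error = (accuracy% / 100) * reading.
Error = (1.64 / 100) * 279.4
Error = 0.0164 * 279.4
Error = 4.5822

4.5822


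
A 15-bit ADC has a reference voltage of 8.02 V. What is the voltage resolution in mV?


The resolution (LSB) of an ADC is Vref / 2^n.
LSB = 8.02 / 2^15
LSB = 8.02 / 32768
LSB = 0.00024475 V = 0.24475098 mV

0.24475098 mV


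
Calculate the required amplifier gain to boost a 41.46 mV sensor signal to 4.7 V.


Gain = Vout / Vin (converting to same units).
G = 4.7 V / 41.46 mV
G = 4700.0 mV / 41.46 mV
G = 113.36

113.36


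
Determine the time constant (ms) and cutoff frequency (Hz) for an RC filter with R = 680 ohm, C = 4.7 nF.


Time constant: tau = R * C.
tau = 680 * 4.70e-09 = 3.196e-06 s
tau = 0.0032 ms
Cutoff frequency: fc = 1 / (2*pi*R*C).
fc = 1 / (2*pi*3.196e-06) = 49798.17 Hz

tau = 0.0032 ms, fc = 49798.17 Hz


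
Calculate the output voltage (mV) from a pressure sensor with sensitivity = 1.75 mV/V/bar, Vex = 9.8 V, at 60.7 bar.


Output = sensitivity * Vex * P.
Vout = 1.75 * 9.8 * 60.7
Vout = 17.15 * 60.7
Vout = 1041.01 mV

1041.01 mV


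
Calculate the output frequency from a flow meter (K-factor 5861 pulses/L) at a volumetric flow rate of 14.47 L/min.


Frequency = K * Q / 60 (converting L/min to L/s).
f = 5861 * 14.47 / 60
f = 84808.67 / 60
f = 1413.48 Hz

1413.48 Hz


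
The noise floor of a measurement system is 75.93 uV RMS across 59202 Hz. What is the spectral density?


Noise spectral density = Vrms / sqrt(BW).
NSD = 75.93 / sqrt(59202)
NSD = 75.93 / 243.3146
NSD = 0.3121 uV/sqrt(Hz)

0.3121 uV/sqrt(Hz)


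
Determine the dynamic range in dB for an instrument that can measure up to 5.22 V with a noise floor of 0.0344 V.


Dynamic range = 20 * log10(Vmax / Vnoise).
DR = 20 * log10(5.22 / 0.0344)
DR = 20 * log10(151.74)
DR = 43.62 dB

43.62 dB


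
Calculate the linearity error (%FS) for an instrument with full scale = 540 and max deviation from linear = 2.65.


Linearity error = (max deviation / full scale) * 100%.
Linearity = (2.65 / 540) * 100
Linearity = 0.491 %FS

0.491 %FS


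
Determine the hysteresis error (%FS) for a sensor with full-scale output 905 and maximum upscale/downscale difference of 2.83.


Hysteresis = (max difference / full scale) * 100%.
H = (2.83 / 905) * 100
H = 0.313 %FS

0.313 %FS


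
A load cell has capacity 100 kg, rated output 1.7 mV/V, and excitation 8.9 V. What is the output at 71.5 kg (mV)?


Vout = rated_output * Vex * (load / capacity).
Vout = 1.7 * 8.9 * (71.5 / 100)
Vout = 1.7 * 8.9 * 0.715
Vout = 10.818 mV

10.818 mV


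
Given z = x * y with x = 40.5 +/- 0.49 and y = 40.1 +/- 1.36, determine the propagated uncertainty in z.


For a product z = x*y, the relative uncertainty is:
uz/z = sqrt((ux/x)^2 + (uy/y)^2)
Relative uncertainties: ux/x = 0.49/40.5 = 0.012099
uy/y = 1.36/40.1 = 0.033915
z = 40.5 * 40.1 = 1624.0
uz = 1624.0 * sqrt(0.012099^2 + 0.033915^2) = 58.48

58.48


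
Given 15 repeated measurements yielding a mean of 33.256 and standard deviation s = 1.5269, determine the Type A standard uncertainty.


The standard uncertainty for Type A evaluation is u = s / sqrt(n).
u = 1.5269 / sqrt(15)
u = 1.5269 / 3.873
u = 0.3942

0.3942


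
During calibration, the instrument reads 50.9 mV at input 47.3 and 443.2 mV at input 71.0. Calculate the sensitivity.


Sensitivity = (y2 - y1) / (x2 - x1).
S = (443.2 - 50.9) / (71.0 - 47.3)
S = 392.3 / 23.7
S = 16.5527 mV/unit

16.5527 mV/unit


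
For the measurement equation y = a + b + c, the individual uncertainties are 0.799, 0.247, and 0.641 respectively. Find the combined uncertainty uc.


For a sum of independent quantities, uc = sqrt(u1^2 + u2^2 + u3^2).
uc = sqrt(0.799^2 + 0.247^2 + 0.641^2)
uc = sqrt(0.638401 + 0.061009 + 0.410881)
uc = 1.0537

1.0537


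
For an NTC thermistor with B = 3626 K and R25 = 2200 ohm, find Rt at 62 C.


NTC thermistor equation: Rt = R25 * exp(B * (1/T - 1/T25)).
T in Kelvin: 335.15 K, T25 = 298.15 K
1/T - 1/T25 = 1/335.15 - 1/298.15 = -0.00037028
B * (1/T - 1/T25) = 3626 * -0.00037028 = -1.3426
Rt = 2200 * exp(-1.3426) = 574.5 ohm

574.5 ohm


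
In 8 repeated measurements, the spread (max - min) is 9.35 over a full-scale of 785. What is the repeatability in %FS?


Repeatability = (spread / full scale) * 100%.
R = (9.35 / 785) * 100
R = 1.191 %FS

1.191 %FS


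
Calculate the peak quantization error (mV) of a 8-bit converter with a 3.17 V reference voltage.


The maximum quantization error is +/- LSB/2.
LSB = Vref / 2^n = 3.17 / 256 = 0.01238281 V
Max error = LSB / 2 = 0.01238281 / 2 = 0.00619141 V
Max error = 6.1914 mV

6.1914 mV


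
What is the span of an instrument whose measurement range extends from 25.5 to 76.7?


Span = upper range - lower range.
Span = 76.7 - (25.5)
Span = 51.2

51.2


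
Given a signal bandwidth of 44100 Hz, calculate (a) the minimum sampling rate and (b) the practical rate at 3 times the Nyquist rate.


By Nyquist theorem, fs_min = 2 * fmax.
fs_min = 2 * 44100 = 88200 Hz
Practical rate = 3 * fs_min = 3 * 88200 = 264600 Hz

fs_min = 88200 Hz, fs_practical = 264600 Hz


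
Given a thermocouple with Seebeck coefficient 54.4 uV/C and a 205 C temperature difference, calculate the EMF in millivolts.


The thermocouple output V = sensitivity * dT.
V = 54.4 uV/C * 205 C
V = 11152.0 uV
V = 11.152 mV

11.152 mV


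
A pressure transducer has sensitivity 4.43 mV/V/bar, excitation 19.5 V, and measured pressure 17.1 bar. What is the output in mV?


Output = sensitivity * Vex * P.
Vout = 4.43 * 19.5 * 17.1
Vout = 86.385 * 17.1
Vout = 1477.18 mV

1477.18 mV


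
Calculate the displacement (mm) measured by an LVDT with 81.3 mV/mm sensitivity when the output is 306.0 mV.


Displacement = Vout / sensitivity.
d = 306.0 / 81.3
d = 3.764 mm

3.764 mm


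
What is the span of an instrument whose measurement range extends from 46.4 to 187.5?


Span = upper range - lower range.
Span = 187.5 - (46.4)
Span = 141.1

141.1


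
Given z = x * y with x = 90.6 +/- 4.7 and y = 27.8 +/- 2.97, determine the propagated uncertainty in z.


For a product z = x*y, the relative uncertainty is:
uz/z = sqrt((ux/x)^2 + (uy/y)^2)
Relative uncertainties: ux/x = 4.7/90.6 = 0.051876
uy/y = 2.97/27.8 = 0.106835
z = 90.6 * 27.8 = 2518.7
uz = 2518.7 * sqrt(0.051876^2 + 0.106835^2) = 299.127

299.127


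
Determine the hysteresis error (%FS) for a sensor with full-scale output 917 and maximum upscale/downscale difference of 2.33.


Hysteresis = (max difference / full scale) * 100%.
H = (2.33 / 917) * 100
H = 0.254 %FS

0.254 %FS


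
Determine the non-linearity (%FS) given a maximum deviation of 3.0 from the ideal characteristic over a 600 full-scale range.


Linearity error = (max deviation / full scale) * 100%.
Linearity = (3.0 / 600) * 100
Linearity = 0.5 %FS

0.5 %FS


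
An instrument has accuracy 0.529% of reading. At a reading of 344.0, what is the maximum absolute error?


Absolute error = (accuracy% / 100) * reading.
Error = (0.529 / 100) * 344.0
Error = 0.00529 * 344.0
Error = 1.8198

1.8198


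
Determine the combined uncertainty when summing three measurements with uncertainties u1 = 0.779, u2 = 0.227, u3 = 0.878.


For a sum of independent quantities, uc = sqrt(u1^2 + u2^2 + u3^2).
uc = sqrt(0.779^2 + 0.227^2 + 0.878^2)
uc = sqrt(0.606841 + 0.051529 + 0.770884)
uc = 1.1955

1.1955


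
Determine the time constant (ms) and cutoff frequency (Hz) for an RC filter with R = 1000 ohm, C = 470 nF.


Time constant: tau = R * C.
tau = 1000 * 4.70e-07 = 0.00047 s
tau = 0.47 ms
Cutoff frequency: fc = 1 / (2*pi*R*C).
fc = 1 / (2*pi*0.00047) = 338.63 Hz

tau = 0.47 ms, fc = 338.63 Hz


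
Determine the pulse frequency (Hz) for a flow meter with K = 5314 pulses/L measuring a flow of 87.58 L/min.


Frequency = K * Q / 60 (converting L/min to L/s).
f = 5314 * 87.58 / 60
f = 465400.12 / 60
f = 7756.67 Hz

7756.67 Hz


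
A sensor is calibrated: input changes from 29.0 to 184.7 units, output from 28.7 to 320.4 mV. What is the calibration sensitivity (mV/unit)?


Sensitivity = (y2 - y1) / (x2 - x1).
S = (320.4 - 28.7) / (184.7 - 29.0)
S = 291.7 / 155.7
S = 1.8735 mV/unit

1.8735 mV/unit


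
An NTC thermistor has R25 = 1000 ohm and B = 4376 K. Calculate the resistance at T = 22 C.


NTC thermistor equation: Rt = R25 * exp(B * (1/T - 1/T25)).
T in Kelvin: 295.15 K, T25 = 298.15 K
1/T - 1/T25 = 1/295.15 - 1/298.15 = 3.409e-05
B * (1/T - 1/T25) = 4376 * 3.409e-05 = 0.1492
Rt = 1000 * exp(0.1492) = 1160.9 ohm

1160.9 ohm


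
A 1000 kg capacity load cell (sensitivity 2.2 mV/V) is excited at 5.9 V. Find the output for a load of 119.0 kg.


Vout = rated_output * Vex * (load / capacity).
Vout = 2.2 * 5.9 * (119.0 / 1000)
Vout = 2.2 * 5.9 * 0.119
Vout = 1.545 mV

1.545 mV


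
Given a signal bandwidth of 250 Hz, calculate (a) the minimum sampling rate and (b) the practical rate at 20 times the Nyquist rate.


By Nyquist theorem, fs_min = 2 * fmax.
fs_min = 2 * 250 = 500 Hz
Practical rate = 20 * fs_min = 20 * 500 = 10000 Hz

fs_min = 500 Hz, fs_practical = 10000 Hz


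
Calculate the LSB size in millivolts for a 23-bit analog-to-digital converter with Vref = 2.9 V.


The resolution (LSB) of an ADC is Vref / 2^n.
LSB = 2.9 / 2^23
LSB = 2.9 / 8388608
LSB = 3.5e-07 V = 0.00034571 mV

0.00034571 mV


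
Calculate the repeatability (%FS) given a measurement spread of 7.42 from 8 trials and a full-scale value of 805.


Repeatability = (spread / full scale) * 100%.
R = (7.42 / 805) * 100
R = 0.922 %FS

0.922 %FS


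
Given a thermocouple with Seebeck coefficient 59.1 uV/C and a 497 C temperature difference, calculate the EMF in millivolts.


The thermocouple output V = sensitivity * dT.
V = 59.1 uV/C * 497 C
V = 29372.7 uV
V = 29.373 mV

29.373 mV


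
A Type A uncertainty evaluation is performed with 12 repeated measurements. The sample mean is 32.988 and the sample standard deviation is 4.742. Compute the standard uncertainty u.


The standard uncertainty for Type A evaluation is u = s / sqrt(n).
u = 4.742 / sqrt(12)
u = 4.742 / 3.4641
u = 1.3689

1.3689


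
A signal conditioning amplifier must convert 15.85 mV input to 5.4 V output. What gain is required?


Gain = Vout / Vin (converting to same units).
G = 5.4 V / 15.85 mV
G = 5400.0 mV / 15.85 mV
G = 340.69

340.69


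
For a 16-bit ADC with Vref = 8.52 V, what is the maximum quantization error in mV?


The maximum quantization error is +/- LSB/2.
LSB = Vref / 2^n = 8.52 / 65536 = 0.00013 V
Max error = LSB / 2 = 0.00013 / 2 = 6.5e-05 V
Max error = 0.065 mV

0.065 mV


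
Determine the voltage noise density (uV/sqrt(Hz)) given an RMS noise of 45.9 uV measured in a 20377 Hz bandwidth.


Noise spectral density = Vrms / sqrt(BW).
NSD = 45.9 / sqrt(20377)
NSD = 45.9 / 142.748
NSD = 0.3215 uV/sqrt(Hz)

0.3215 uV/sqrt(Hz)


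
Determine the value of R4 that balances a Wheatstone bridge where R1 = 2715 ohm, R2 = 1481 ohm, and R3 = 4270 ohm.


At balance: R1*R4 = R2*R3, so R4 = R2*R3/R1.
R4 = 1481 * 4270 / 2715
R4 = 6323870 / 2715
R4 = 2329.23 ohm

2329.23 ohm


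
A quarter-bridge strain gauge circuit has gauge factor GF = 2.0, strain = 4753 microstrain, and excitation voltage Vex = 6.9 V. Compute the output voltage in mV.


Quarter bridge output: Vout = (GF * epsilon * Vex) / 4.
Vout = (2.0 * 4753e-6 * 6.9) / 4
Vout = 0.0655914 / 4 V
Vout = 0.01639785 V = 16.3978 mV

16.3978 mV


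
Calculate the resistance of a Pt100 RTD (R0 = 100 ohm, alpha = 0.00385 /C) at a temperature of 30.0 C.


The RTD equation: Rt = R0 * (1 + alpha * T).
Rt = 100 * (1 + 0.00385 * 30.0)
Rt = 100 * (1 + 0.1155)
Rt = 100 * 1.1155
Rt = 111.55 ohm

111.55 ohm


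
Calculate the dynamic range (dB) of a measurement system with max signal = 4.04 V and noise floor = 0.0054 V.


Dynamic range = 20 * log10(Vmax / Vnoise).
DR = 20 * log10(4.04 / 0.0054)
DR = 20 * log10(748.15)
DR = 57.48 dB

57.48 dB


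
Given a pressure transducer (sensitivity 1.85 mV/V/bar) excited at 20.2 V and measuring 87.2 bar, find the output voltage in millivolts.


Output = sensitivity * Vex * P.
Vout = 1.85 * 20.2 * 87.2
Vout = 37.37 * 87.2
Vout = 3258.66 mV

3258.66 mV


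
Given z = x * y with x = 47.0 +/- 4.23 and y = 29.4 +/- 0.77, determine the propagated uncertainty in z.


For a product z = x*y, the relative uncertainty is:
uz/z = sqrt((ux/x)^2 + (uy/y)^2)
Relative uncertainties: ux/x = 4.23/47.0 = 0.09
uy/y = 0.77/29.4 = 0.02619
z = 47.0 * 29.4 = 1381.8
uz = 1381.8 * sqrt(0.09^2 + 0.02619^2) = 129.521

129.521


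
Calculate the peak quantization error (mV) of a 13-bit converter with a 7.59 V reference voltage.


The maximum quantization error is +/- LSB/2.
LSB = Vref / 2^n = 7.59 / 8192 = 0.00092651 V
Max error = LSB / 2 = 0.00092651 / 2 = 0.00046326 V
Max error = 0.4633 mV

0.4633 mV


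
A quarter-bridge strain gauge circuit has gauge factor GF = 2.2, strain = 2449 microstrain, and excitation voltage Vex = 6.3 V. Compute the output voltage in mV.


Quarter bridge output: Vout = (GF * epsilon * Vex) / 4.
Vout = (2.2 * 2449e-6 * 6.3) / 4
Vout = 0.03394314 / 4 V
Vout = 0.00848578 V = 8.4858 mV

8.4858 mV


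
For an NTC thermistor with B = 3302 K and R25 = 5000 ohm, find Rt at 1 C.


NTC thermistor equation: Rt = R25 * exp(B * (1/T - 1/T25)).
T in Kelvin: 274.15 K, T25 = 298.15 K
1/T - 1/T25 = 1/274.15 - 1/298.15 = 0.00029362
B * (1/T - 1/T25) = 3302 * 0.00029362 = 0.9695
Rt = 5000 * exp(0.9695) = 13183.6 ohm

13183.6 ohm


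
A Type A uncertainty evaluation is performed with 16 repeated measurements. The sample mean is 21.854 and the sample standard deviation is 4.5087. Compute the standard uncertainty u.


The standard uncertainty for Type A evaluation is u = s / sqrt(n).
u = 4.5087 / sqrt(16)
u = 4.5087 / 4.0
u = 1.1272

1.1272


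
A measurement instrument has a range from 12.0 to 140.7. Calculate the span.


Span = upper range - lower range.
Span = 140.7 - (12.0)
Span = 128.7

128.7


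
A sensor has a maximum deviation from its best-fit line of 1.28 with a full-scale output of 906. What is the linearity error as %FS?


Linearity error = (max deviation / full scale) * 100%.
Linearity = (1.28 / 906) * 100
Linearity = 0.141 %FS

0.141 %FS


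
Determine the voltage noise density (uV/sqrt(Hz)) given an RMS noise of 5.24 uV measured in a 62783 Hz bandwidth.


Noise spectral density = Vrms / sqrt(BW).
NSD = 5.24 / sqrt(62783)
NSD = 5.24 / 250.5654
NSD = 0.0209 uV/sqrt(Hz)

0.0209 uV/sqrt(Hz)


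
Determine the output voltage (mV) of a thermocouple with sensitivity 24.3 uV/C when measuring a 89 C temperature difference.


The thermocouple output V = sensitivity * dT.
V = 24.3 uV/C * 89 C
V = 2162.7 uV
V = 2.163 mV

2.163 mV


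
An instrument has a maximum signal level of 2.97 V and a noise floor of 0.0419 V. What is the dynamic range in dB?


Dynamic range = 20 * log10(Vmax / Vnoise).
DR = 20 * log10(2.97 / 0.0419)
DR = 20 * log10(70.88)
DR = 37.01 dB

37.01 dB


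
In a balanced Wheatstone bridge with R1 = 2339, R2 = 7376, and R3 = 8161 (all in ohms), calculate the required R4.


At balance: R1*R4 = R2*R3, so R4 = R2*R3/R1.
R4 = 7376 * 8161 / 2339
R4 = 60195536 / 2339
R4 = 25735.59 ohm

25735.59 ohm


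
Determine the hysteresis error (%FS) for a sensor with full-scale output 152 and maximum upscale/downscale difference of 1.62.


Hysteresis = (max difference / full scale) * 100%.
H = (1.62 / 152) * 100
H = 1.066 %FS

1.066 %FS


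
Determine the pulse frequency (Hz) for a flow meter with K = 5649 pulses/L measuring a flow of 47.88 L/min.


Frequency = K * Q / 60 (converting L/min to L/s).
f = 5649 * 47.88 / 60
f = 270474.12 / 60
f = 4507.9 Hz

4507.9 Hz


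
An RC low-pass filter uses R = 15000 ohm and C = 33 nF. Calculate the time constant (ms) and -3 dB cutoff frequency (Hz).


Time constant: tau = R * C.
tau = 15000 * 3.30e-08 = 0.000495 s
tau = 0.495 ms
Cutoff frequency: fc = 1 / (2*pi*R*C).
fc = 1 / (2*pi*0.000495) = 321.53 Hz

tau = 0.495 ms, fc = 321.53 Hz


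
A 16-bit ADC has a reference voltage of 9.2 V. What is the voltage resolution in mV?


The resolution (LSB) of an ADC is Vref / 2^n.
LSB = 9.2 / 2^16
LSB = 9.2 / 65536
LSB = 0.00014038 V = 0.14038086 mV

0.14038086 mV


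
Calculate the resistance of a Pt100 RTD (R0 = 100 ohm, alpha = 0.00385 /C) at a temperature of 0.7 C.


The RTD equation: Rt = R0 * (1 + alpha * T).
Rt = 100 * (1 + 0.00385 * 0.7)
Rt = 100 * (1 + 0.002695)
Rt = 100 * 1.002695
Rt = 100.269 ohm

100.269 ohm


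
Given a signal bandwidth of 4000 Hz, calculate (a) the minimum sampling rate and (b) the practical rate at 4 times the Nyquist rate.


By Nyquist theorem, fs_min = 2 * fmax.
fs_min = 2 * 4000 = 8000 Hz
Practical rate = 4 * fs_min = 4 * 8000 = 32000 Hz

fs_min = 8000 Hz, fs_practical = 32000 Hz


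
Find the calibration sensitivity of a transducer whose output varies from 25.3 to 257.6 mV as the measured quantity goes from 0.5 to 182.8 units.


Sensitivity = (y2 - y1) / (x2 - x1).
S = (257.6 - 25.3) / (182.8 - 0.5)
S = 232.3 / 182.3
S = 1.2743 mV/unit

1.2743 mV/unit


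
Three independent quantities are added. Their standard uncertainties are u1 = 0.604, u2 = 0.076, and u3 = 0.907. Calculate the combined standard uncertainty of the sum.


For a sum of independent quantities, uc = sqrt(u1^2 + u2^2 + u3^2).
uc = sqrt(0.604^2 + 0.076^2 + 0.907^2)
uc = sqrt(0.364816 + 0.005776 + 0.822649)
uc = 1.0924

1.0924


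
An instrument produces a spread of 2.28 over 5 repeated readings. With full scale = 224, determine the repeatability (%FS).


Repeatability = (spread / full scale) * 100%.
R = (2.28 / 224) * 100
R = 1.018 %FS

1.018 %FS


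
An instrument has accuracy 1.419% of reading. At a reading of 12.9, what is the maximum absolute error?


Absolute error = (accuracy% / 100) * reading.
Error = (1.419 / 100) * 12.9
Error = 0.01419 * 12.9
Error = 0.1831

0.1831


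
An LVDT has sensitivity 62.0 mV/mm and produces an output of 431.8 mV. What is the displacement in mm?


Displacement = Vout / sensitivity.
d = 431.8 / 62.0
d = 6.965 mm

6.965 mm


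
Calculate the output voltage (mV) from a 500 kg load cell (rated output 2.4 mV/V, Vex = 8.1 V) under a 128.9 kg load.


Vout = rated_output * Vex * (load / capacity).
Vout = 2.4 * 8.1 * (128.9 / 500)
Vout = 2.4 * 8.1 * 0.2578
Vout = 5.012 mV

5.012 mV


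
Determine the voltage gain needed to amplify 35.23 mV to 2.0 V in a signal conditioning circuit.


Gain = Vout / Vin (converting to same units).
G = 2.0 V / 35.23 mV
G = 2000.0 mV / 35.23 mV
G = 56.77

56.77


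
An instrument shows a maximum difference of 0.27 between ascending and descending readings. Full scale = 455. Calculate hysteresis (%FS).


Hysteresis = (max difference / full scale) * 100%.
H = (0.27 / 455) * 100
H = 0.059 %FS

0.059 %FS


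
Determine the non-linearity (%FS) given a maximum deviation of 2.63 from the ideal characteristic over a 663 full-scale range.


Linearity error = (max deviation / full scale) * 100%.
Linearity = (2.63 / 663) * 100
Linearity = 0.397 %FS

0.397 %FS


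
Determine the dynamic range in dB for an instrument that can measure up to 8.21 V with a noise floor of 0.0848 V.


Dynamic range = 20 * log10(Vmax / Vnoise).
DR = 20 * log10(8.21 / 0.0848)
DR = 20 * log10(96.82)
DR = 39.72 dB

39.72 dB


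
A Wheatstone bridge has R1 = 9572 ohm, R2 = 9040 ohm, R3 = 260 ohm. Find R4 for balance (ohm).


At balance: R1*R4 = R2*R3, so R4 = R2*R3/R1.
R4 = 9040 * 260 / 9572
R4 = 2350400 / 9572
R4 = 245.55 ohm

245.55 ohm


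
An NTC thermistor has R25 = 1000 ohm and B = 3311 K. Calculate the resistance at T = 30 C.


NTC thermistor equation: Rt = R25 * exp(B * (1/T - 1/T25)).
T in Kelvin: 303.15 K, T25 = 298.15 K
1/T - 1/T25 = 1/303.15 - 1/298.15 = -5.532e-05
B * (1/T - 1/T25) = 3311 * -5.532e-05 = -0.1832
Rt = 1000 * exp(-0.1832) = 832.6 ohm

832.6 ohm


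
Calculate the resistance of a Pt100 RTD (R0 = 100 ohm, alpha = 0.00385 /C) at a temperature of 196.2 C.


The RTD equation: Rt = R0 * (1 + alpha * T).
Rt = 100 * (1 + 0.00385 * 196.2)
Rt = 100 * (1 + 0.75537)
Rt = 100 * 1.75537
Rt = 175.537 ohm

175.537 ohm


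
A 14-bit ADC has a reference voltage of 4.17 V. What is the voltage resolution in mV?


The resolution (LSB) of an ADC is Vref / 2^n.
LSB = 4.17 / 2^14
LSB = 4.17 / 16384
LSB = 0.00025452 V = 0.2545166 mV

0.2545166 mV


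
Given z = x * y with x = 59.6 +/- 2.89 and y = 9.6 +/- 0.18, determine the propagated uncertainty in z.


For a product z = x*y, the relative uncertainty is:
uz/z = sqrt((ux/x)^2 + (uy/y)^2)
Relative uncertainties: ux/x = 2.89/59.6 = 0.04849
uy/y = 0.18/9.6 = 0.01875
z = 59.6 * 9.6 = 572.2
uz = 572.2 * sqrt(0.04849^2 + 0.01875^2) = 29.746

29.746


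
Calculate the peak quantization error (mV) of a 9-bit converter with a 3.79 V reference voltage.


The maximum quantization error is +/- LSB/2.
LSB = Vref / 2^n = 3.79 / 512 = 0.00740234 V
Max error = LSB / 2 = 0.00740234 / 2 = 0.00370117 V
Max error = 3.7012 mV

3.7012 mV


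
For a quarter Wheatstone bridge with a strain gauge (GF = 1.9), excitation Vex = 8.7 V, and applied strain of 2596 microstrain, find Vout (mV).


Quarter bridge output: Vout = (GF * epsilon * Vex) / 4.
Vout = (1.9 * 2596e-6 * 8.7) / 4
Vout = 0.04291188 / 4 V
Vout = 0.01072797 V = 10.728 mV

10.728 mV


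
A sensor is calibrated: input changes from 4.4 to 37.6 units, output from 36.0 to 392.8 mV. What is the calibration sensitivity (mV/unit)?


Sensitivity = (y2 - y1) / (x2 - x1).
S = (392.8 - 36.0) / (37.6 - 4.4)
S = 356.8 / 33.2
S = 10.747 mV/unit

10.747 mV/unit


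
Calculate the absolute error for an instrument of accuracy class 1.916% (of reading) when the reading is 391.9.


Absolute error = (accuracy% / 100) * reading.
Error = (1.916 / 100) * 391.9
Error = 0.01916 * 391.9
Error = 7.5088

7.5088


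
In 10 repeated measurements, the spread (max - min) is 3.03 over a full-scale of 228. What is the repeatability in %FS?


Repeatability = (spread / full scale) * 100%.
R = (3.03 / 228) * 100
R = 1.329 %FS

1.329 %FS


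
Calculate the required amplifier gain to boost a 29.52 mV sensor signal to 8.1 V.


Gain = Vout / Vin (converting to same units).
G = 8.1 V / 29.52 mV
G = 8100.0 mV / 29.52 mV
G = 274.39

274.39


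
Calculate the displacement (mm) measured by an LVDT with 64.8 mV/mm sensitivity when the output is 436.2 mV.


Displacement = Vout / sensitivity.
d = 436.2 / 64.8
d = 6.731 mm

6.731 mm


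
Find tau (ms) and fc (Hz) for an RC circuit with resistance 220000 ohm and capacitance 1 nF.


Time constant: tau = R * C.
tau = 220000 * 1.00e-09 = 0.00022 s
tau = 0.22 ms
Cutoff frequency: fc = 1 / (2*pi*R*C).
fc = 1 / (2*pi*0.00022) = 723.43 Hz

tau = 0.22 ms, fc = 723.43 Hz


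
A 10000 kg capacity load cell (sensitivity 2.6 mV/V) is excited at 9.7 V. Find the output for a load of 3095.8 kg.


Vout = rated_output * Vex * (load / capacity).
Vout = 2.6 * 9.7 * (3095.8 / 10000)
Vout = 2.6 * 9.7 * 0.30958
Vout = 7.808 mV

7.808 mV


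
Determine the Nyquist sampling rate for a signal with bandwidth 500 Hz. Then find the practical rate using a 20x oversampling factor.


By Nyquist theorem, fs_min = 2 * fmax.
fs_min = 2 * 500 = 1000 Hz
Practical rate = 20 * fs_min = 20 * 1000 = 20000 Hz

fs_min = 1000 Hz, fs_practical = 20000 Hz


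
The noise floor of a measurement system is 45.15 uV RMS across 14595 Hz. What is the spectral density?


Noise spectral density = Vrms / sqrt(BW).
NSD = 45.15 / sqrt(14595)
NSD = 45.15 / 120.8098
NSD = 0.3737 uV/sqrt(Hz)

0.3737 uV/sqrt(Hz)


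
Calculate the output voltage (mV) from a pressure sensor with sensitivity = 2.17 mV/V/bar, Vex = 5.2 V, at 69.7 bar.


Output = sensitivity * Vex * P.
Vout = 2.17 * 5.2 * 69.7
Vout = 11.284 * 69.7
Vout = 786.49 mV

786.49 mV


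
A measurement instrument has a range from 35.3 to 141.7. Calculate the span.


Span = upper range - lower range.
Span = 141.7 - (35.3)
Span = 106.4

106.4


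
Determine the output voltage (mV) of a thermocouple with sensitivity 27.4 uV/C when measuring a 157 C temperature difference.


The thermocouple output V = sensitivity * dT.
V = 27.4 uV/C * 157 C
V = 4301.8 uV
V = 4.302 mV

4.302 mV


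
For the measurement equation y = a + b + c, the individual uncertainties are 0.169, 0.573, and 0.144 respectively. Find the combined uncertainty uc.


For a sum of independent quantities, uc = sqrt(u1^2 + u2^2 + u3^2).
uc = sqrt(0.169^2 + 0.573^2 + 0.144^2)
uc = sqrt(0.028561 + 0.328329 + 0.020736)
uc = 0.6145

0.6145


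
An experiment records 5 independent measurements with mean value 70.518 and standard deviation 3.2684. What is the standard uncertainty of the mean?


The standard uncertainty for Type A evaluation is u = s / sqrt(n).
u = 3.2684 / sqrt(5)
u = 3.2684 / 2.2361
u = 1.4617

1.4617


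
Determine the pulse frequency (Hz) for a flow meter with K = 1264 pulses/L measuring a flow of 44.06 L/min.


Frequency = K * Q / 60 (converting L/min to L/s).
f = 1264 * 44.06 / 60
f = 55691.84 / 60
f = 928.2 Hz

928.2 Hz


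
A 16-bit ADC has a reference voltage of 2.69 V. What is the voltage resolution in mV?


The resolution (LSB) of an ADC is Vref / 2^n.
LSB = 2.69 / 2^16
LSB = 2.69 / 65536
LSB = 4.105e-05 V = 0.04104614 mV

0.04104614 mV


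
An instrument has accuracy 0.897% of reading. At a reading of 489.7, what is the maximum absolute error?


Absolute error = (accuracy% / 100) * reading.
Error = (0.897 / 100) * 489.7
Error = 0.00897 * 489.7
Error = 4.3926

4.3926


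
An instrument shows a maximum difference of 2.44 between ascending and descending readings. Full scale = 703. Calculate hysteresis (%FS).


Hysteresis = (max difference / full scale) * 100%.
H = (2.44 / 703) * 100
H = 0.347 %FS

0.347 %FS
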